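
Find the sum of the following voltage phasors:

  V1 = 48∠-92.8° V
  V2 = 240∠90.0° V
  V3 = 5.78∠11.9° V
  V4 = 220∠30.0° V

Step 1 — Convert each phasor to rectangular form:
  V1 = 48·(cos(-92.8°) + j·sin(-92.8°)) = -2.345 - j47.94 V
  V2 = 240·(cos(90.0°) + j·sin(90.0°)) = 0 + j240 V
  V3 = 5.78·(cos(11.9°) + j·sin(11.9°)) = 5.656 + j1.192 V
  V4 = 220·(cos(30.0°) + j·sin(30.0°)) = 190.5 + j110 V
Step 2 — Sum components: V_total = 193.8 + j303.2 V.
Step 3 — Convert to polar: |V_total| = 359.9 V, ∠V_total = 57.4°.

V_total = 359.9∠57.4° V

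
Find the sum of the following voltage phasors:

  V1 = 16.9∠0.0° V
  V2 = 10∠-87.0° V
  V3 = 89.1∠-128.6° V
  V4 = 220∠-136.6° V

Step 1 — Convert each phasor to rectangular form:
  V1 = 16.9·(cos(0.0°) + j·sin(0.0°)) = 16.9 V
  V2 = 10·(cos(-87.0°) + j·sin(-87.0°)) = 0.5234 - j9.986 V
  V3 = 89.1·(cos(-128.6°) + j·sin(-128.6°)) = -55.59 - j69.63 V
  V4 = 220·(cos(-136.6°) + j·sin(-136.6°)) = -159.8 - j151.2 V
Step 2 — Sum components: V_total = -198 - j230.8 V.
Step 3 — Convert to polar: |V_total| = 304.1 V, ∠V_total = -130.6°.

V_total = 304.1∠-130.6° V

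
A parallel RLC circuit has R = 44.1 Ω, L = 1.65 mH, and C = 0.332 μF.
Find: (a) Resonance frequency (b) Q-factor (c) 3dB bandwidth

Step 1 — Resonance: ω₀ = 1/√(LC) = 1/√(0.00165·3.32e-07) = 4.273e+04 rad/s.
Step 2 — f₀ = ω₀/(2π) = 6800 Hz.
Step 3 — Parallel Q: Q = R/(ω₀L) = 44.1/(4.273e+04·0.00165) = 0.6256.
Step 4 — Bandwidth: Δω = ω₀/Q = 6.83e+04 rad/s; BW = Δω/(2π) = 1.087e+04 Hz.

(a) f₀ = 6800 Hz  (b) Q = 0.6256  (c) BW = 1.087e+04 Hz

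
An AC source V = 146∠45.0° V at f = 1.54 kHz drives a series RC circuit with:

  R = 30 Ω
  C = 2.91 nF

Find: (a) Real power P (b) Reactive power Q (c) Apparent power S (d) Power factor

Step 1 — Angular frequency: ω = 2π·f = 2π·1540 = 9676 rad/s.
Step 2 — Component impedances:
  R: Z = R = 30 Ω
  C: Z = 1/(jωC) = -j/(ω·C) = 0 - j3.551e+04 Ω
Step 3 — Series combination: Z_total = R + C = 30 - j3.551e+04 Ω = 3.551e+04∠-90.0° Ω.
Step 4 — Source phasor: V = 146∠45.0° V = 103.2 + j103.2 V.
Step 5 — Current: I = V / Z = -0.002904 + j0.002909 A = 0.004111∠135.0° A.
Step 6 — Complex power: S = V·I* = 0.000507 - j0.6002 VA.
Step 7 — Real power: P = Re(S) = 0.000507 W.
Step 8 — Reactive power: Q = Im(S) = -0.6002 VAR.
Step 9 — Apparent power: |S| = 0.6002 VA.
Step 10 — Power factor: PF = P/|S| = 0.0008447 (leading).

(a) P = 0.000507 W  (b) Q = -0.6002 VAR  (c) S = 0.6002 VA  (d) PF = 0.0008447 (leading)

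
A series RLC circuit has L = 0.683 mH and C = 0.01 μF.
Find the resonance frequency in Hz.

Step 1 — Resonance condition Im(Z)=0 gives ω₀ = 1/√(LC).
Step 2 — ω₀ = 1/√(0.000683·1e-08) = 3.826e+05 rad/s.
Step 3 — f₀ = ω₀/(2π) = 6.09e+04 Hz.

f₀ = 6.09e+04 Hz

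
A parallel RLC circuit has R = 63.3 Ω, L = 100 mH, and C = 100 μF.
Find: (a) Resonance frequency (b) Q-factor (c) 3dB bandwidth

Step 1 — Resonance: ω₀ = 1/√(LC) = 1/√(0.1·0.0001) = 316.2 rad/s.
Step 2 — f₀ = ω₀/(2π) = 50.33 Hz.
Step 3 — Parallel Q: Q = R/(ω₀L) = 63.3/(316.2·0.1) = 2.002.
Step 4 — Bandwidth: Δω = ω₀/Q = 158 rad/s; BW = Δω/(2π) = 25.14 Hz.

(a) f₀ = 50.33 Hz  (b) Q = 2.002  (c) BW = 25.14 Hz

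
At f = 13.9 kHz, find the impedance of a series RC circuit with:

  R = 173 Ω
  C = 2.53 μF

Step 1 — Angular frequency: ω = 2π·f = 2π·1.39e+04 = 8.734e+04 rad/s.
Step 2 — Component impedances:
  R: Z = R = 173 Ω
  C: Z = 1/(jωC) = -j/(ω·C) = 0 - j4.526 Ω
Step 3 — Series combination: Z_total = R + C = 173 - j4.526 Ω = 173.1∠-1.5° Ω.

Z = 173 - j4.526 Ω = 173.1∠-1.5° Ω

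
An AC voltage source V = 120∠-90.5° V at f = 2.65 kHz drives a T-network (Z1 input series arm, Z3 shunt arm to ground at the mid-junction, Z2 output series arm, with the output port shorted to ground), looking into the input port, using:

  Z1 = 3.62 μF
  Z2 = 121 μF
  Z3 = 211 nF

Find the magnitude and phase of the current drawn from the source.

Step 1 — Angular frequency: ω = 2π·f = 2π·2650 = 1.665e+04 rad/s.
Step 2 — Component impedances:
  Z1: Z = 1/(jωC) = -j/(ω·C) = 0 - j16.59 Ω
  Z2: Z = 1/(jωC) = -j/(ω·C) = 0 - j0.4964 Ω
  Z3: Z = 1/(jωC) = -j/(ω·C) = 0 - j284.6 Ω
Step 3 — With the output port shorted to ground, the output series arm Z2 runs from the junction to ground; the shunt arm Z3 also runs from the junction to ground. They appear in parallel: Z3 || Z2 = 0 - j0.4955 Ω.
Step 4 — Series with input arm Z1: Z_in = Z1 + (Z3 || Z2) = 0 - j17.09 Ω = 17.09∠-90.0° Ω.
Step 5 — Source phasor: V = 120∠-90.5° V = -1.047 - j120 V.
Step 6 — Ohm's law: I = V / Z_total = (-1.047 - j120) / (0 - j17.09) = 7.023 - j0.06129 A.
Step 7 — Convert to polar: |I| = 7.023 A, ∠I = -0.5°.

I = 7.023∠-0.5° A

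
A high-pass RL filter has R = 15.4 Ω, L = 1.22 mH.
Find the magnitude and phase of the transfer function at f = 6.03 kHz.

Step 1 — Angular frequency: ω = 2π·6030 = 3.789e+04 rad/s.
Step 2 — Transfer function: H(jω) = jωL/(R + jωL).
Step 3 — Numerator jωL = j·46.22; denominator R + jωL = 15.4 + j46.22.
Step 4 — H = 0.9001 + j0.2999.
Step 5 — Magnitude: |H| = 0.9487 (-0.5 dB); phase: φ = 18.4°.

|H| = 0.9487 (-0.5 dB), φ = 18.4°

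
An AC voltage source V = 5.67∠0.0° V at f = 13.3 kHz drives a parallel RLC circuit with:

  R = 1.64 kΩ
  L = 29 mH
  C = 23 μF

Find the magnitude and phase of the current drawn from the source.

Step 1 — Angular frequency: ω = 2π·f = 2π·1.33e+04 = 8.357e+04 rad/s.
Step 2 — Component impedances:
  R: Z = R = 1640 Ω
  L: Z = jωL = j·8.357e+04·0.029 = 0 + j2423 Ω
  C: Z = 1/(jωC) = -j/(ω·C) = 0 - j0.5203 Ω
Step 3 — Parallel combination: 1/Z_total = 1/R + 1/L + 1/C; Z_total = 0.0001651 - j0.5204 Ω = 0.5204∠-90.0° Ω.
Step 4 — Source phasor: V = 5.67∠0.0° V = 5.67 V.
Step 5 — Ohm's law: I = V / Z_total = (5.67) / (0.0001651 - j0.5204) = 0.003457 + j10.9 A.
Step 6 — Convert to polar: |I| = 10.9 A, ∠I = 90.0°.

I = 10.9∠90.0° A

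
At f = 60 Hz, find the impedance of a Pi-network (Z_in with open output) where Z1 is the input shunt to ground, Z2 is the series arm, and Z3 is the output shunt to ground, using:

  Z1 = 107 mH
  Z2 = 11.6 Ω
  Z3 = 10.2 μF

Step 1 — Angular frequency: ω = 2π·f = 2π·60 = 377 rad/s.
Step 2 — Component impedances:
  Z1: Z = jωL = j·377·0.107 = 0 + j40.34 Ω
  Z2: Z = R = 11.6 Ω
  Z3: Z = 1/(jωC) = -j/(ω·C) = 0 - j260.1 Ω
Step 3 — With open output, the series arm Z2 and the output shunt Z3 appear in series to ground: Z2 + Z3 = 11.6 - j260.1 Ω.
Step 4 — Parallel with input shunt Z1: Z_in = Z1 || (Z2 + Z3) = 0.3899 + j47.72 Ω = 47.72∠89.5° Ω.

Z = 0.3899 + j47.72 Ω = 47.72∠89.5° Ω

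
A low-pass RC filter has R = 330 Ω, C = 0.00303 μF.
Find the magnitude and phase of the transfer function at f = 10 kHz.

Step 1 — Angular frequency: ω = 2π·1e+04 = 6.283e+04 rad/s.
Step 2 — Transfer function: H(jω) = 1/(1 + jωRC).
Step 3 — Denominator: 1 + jωRC = 1 + j·6.283e+04·330·3.03e-09 = 1 + j0.06283.
Step 4 — H = 0.9961 - j0.06258.
Step 5 — Magnitude: |H| = 0.998 (-0.0 dB); phase: φ = -3.6°.

|H| = 0.998 (-0.0 dB), φ = -3.6°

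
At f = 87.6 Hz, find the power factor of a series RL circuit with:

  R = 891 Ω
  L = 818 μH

Step 1 — Angular frequency: ω = 2π·f = 2π·87.6 = 550.4 rad/s.
Step 2 — Component impedances:
  R: Z = R = 891 Ω
  L: Z = jωL = j·550.4·0.000818 = 0 + j0.4502 Ω
Step 3 — Series combination: Z_total = R + L = 891 + j0.4502 Ω = 891∠0.0° Ω.
Step 4 — Power factor: PF = cos(φ) = Re(Z)/|Z| = 891/891 = 1.
Step 5 — Type: Im(Z) = 0.4502 ⇒ lagging (phase φ = 0.0°).

PF = 1 (lagging, φ = 0.0°)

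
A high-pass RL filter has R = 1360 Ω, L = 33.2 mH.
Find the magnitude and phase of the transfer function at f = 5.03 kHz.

Step 1 — Angular frequency: ω = 2π·5030 = 3.16e+04 rad/s.
Step 2 — Transfer function: H(jω) = jωL/(R + jωL).
Step 3 — Numerator jωL = j·1049; denominator R + jωL = 1360 + j1049.
Step 4 — H = 0.3731 + j0.4836.
Step 5 — Magnitude: |H| = 0.6108 (-4.3 dB); phase: φ = 52.3°.

|H| = 0.6108 (-4.3 dB), φ = 52.3°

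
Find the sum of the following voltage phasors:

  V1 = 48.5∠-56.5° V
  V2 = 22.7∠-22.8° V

Step 1 — Convert each phasor to rectangular form:
  V1 = 48.5·(cos(-56.5°) + j·sin(-56.5°)) = 26.77 - j40.44 V
  V2 = 22.7·(cos(-22.8°) + j·sin(-22.8°)) = 20.93 - j8.797 V
Step 2 — Sum components: V_total = 47.7 - j49.24 V.
Step 3 — Convert to polar: |V_total| = 68.55 V, ∠V_total = -45.9°.

V_total = 68.55∠-45.9° V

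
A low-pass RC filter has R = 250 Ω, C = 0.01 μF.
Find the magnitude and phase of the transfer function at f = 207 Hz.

Step 1 — Angular frequency: ω = 2π·207 = 1301 rad/s.
Step 2 — Transfer function: H(jω) = 1/(1 + jωRC).
Step 3 — Denominator: 1 + jωRC = 1 + j·1301·250·1e-08 = 1 + j0.003252.
Step 4 — H = 1 - j0.003252.
Step 5 — Magnitude: |H| = 1 (-0.0 dB); phase: φ = -0.2°.

|H| = 1 (-0.0 dB), φ = -0.2°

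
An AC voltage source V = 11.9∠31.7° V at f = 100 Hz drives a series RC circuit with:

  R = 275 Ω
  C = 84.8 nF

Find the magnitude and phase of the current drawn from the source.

Step 1 — Angular frequency: ω = 2π·f = 2π·100 = 628.3 rad/s.
Step 2 — Component impedances:
  R: Z = R = 275 Ω
  C: Z = 1/(jωC) = -j/(ω·C) = 0 - j1.877e+04 Ω
Step 3 — Series combination: Z_total = R + C = 275 - j1.877e+04 Ω = 1.877e+04∠-89.2° Ω.
Step 4 — Source phasor: V = 11.9∠31.7° V = 10.12 + j6.253 V.
Step 5 — Ohm's law: I = V / Z_total = (10.12 + j6.253) / (275 - j1.877e+04) = -0.0003252 + j0.0005442 A.
Step 6 — Convert to polar: |I| = 0.000634 A, ∠I = 120.9°.

I = 0.000634∠120.9° A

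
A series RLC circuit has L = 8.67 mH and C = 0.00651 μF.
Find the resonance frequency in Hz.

Step 1 — Resonance condition Im(Z)=0 gives ω₀ = 1/√(LC).
Step 2 — ω₀ = 1/√(0.00867·6.51e-09) = 1.331e+05 rad/s.
Step 3 — f₀ = ω₀/(2π) = 2.118e+04 Hz.

f₀ = 2.118e+04 Hz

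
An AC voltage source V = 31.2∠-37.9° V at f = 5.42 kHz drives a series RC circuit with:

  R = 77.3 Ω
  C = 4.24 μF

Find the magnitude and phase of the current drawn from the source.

Step 1 — Angular frequency: ω = 2π·f = 2π·5420 = 3.405e+04 rad/s.
Step 2 — Component impedances:
  R: Z = R = 77.3 Ω
  C: Z = 1/(jωC) = -j/(ω·C) = 0 - j6.926 Ω
Step 3 — Series combination: Z_total = R + C = 77.3 - j6.926 Ω = 77.61∠-5.1° Ω.
Step 4 — Source phasor: V = 31.2∠-37.9° V = 24.62 - j19.17 V.
Step 5 — Ohm's law: I = V / Z_total = (24.62 - j19.17) / (77.3 - j6.926) = 0.338 - j0.2177 A.
Step 6 — Convert to polar: |I| = 0.402 A, ∠I = -32.8°.

I = 0.402∠-32.8° A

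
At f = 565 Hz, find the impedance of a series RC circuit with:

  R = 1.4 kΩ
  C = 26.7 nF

Step 1 — Angular frequency: ω = 2π·f = 2π·565 = 3550 rad/s.
Step 2 — Component impedances:
  R: Z = R = 1400 Ω
  C: Z = 1/(jωC) = -j/(ω·C) = 0 - j1.055e+04 Ω
Step 3 — Series combination: Z_total = R + C = 1400 - j1.055e+04 Ω = 1.064e+04∠-82.4° Ω.

Z = 1400 - j1.055e+04 Ω = 1.064e+04∠-82.4° Ω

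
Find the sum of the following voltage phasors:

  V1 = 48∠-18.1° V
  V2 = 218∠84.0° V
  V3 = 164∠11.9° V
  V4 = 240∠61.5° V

Step 1 — Convert each phasor to rectangular form:
  V1 = 48·(cos(-18.1°) + j·sin(-18.1°)) = 45.62 - j14.91 V
  V2 = 218·(cos(84.0°) + j·sin(84.0°)) = 22.79 + j216.8 V
  V3 = 164·(cos(11.9°) + j·sin(11.9°)) = 160.5 + j33.82 V
  V4 = 240·(cos(61.5°) + j·sin(61.5°)) = 114.5 + j210.9 V
Step 2 — Sum components: V_total = 343.4 + j446.6 V.
Step 3 — Convert to polar: |V_total| = 563.4 V, ∠V_total = 52.4°.

V_total = 563.4∠52.4° V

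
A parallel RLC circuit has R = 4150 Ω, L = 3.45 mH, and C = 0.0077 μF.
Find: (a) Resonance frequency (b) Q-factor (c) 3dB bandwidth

Step 1 — Resonance: ω₀ = 1/√(LC) = 1/√(0.00345·7.7e-09) = 1.94e+05 rad/s.
Step 2 — f₀ = ω₀/(2π) = 3.088e+04 Hz.
Step 3 — Parallel Q: Q = R/(ω₀L) = 4150/(1.94e+05·0.00345) = 6.2.
Step 4 — Bandwidth: Δω = ω₀/Q = 3.129e+04 rad/s; BW = Δω/(2π) = 4981 Hz.

(a) f₀ = 3.088e+04 Hz  (b) Q = 6.2  (c) BW = 4981 Hz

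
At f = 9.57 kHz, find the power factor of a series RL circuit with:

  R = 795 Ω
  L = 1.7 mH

Step 1 — Angular frequency: ω = 2π·f = 2π·9570 = 6.013e+04 rad/s.
Step 2 — Component impedances:
  R: Z = R = 795 Ω
  L: Z = jωL = j·6.013e+04·0.0017 = 0 + j102.2 Ω
Step 3 — Series combination: Z_total = R + L = 795 + j102.2 Ω = 801.5∠7.3° Ω.
Step 4 — Power factor: PF = cos(φ) = Re(Z)/|Z| = 795/801.54 = 0.9918.
Step 5 — Type: Im(Z) = 102.2 ⇒ lagging (phase φ = 7.3°).

PF = 0.9918 (lagging, φ = 7.3°)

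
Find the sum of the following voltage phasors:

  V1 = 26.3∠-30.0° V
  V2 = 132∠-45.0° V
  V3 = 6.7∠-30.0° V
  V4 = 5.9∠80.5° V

Step 1 — Convert each phasor to rectangular form:
  V1 = 26.3·(cos(-30.0°) + j·sin(-30.0°)) = 22.78 - j13.15 V
  V2 = 132·(cos(-45.0°) + j·sin(-45.0°)) = 93.34 - j93.34 V
  V3 = 6.7·(cos(-30.0°) + j·sin(-30.0°)) = 5.802 - j3.35 V
  V4 = 5.9·(cos(80.5°) + j·sin(80.5°)) = 0.9738 + j5.819 V
Step 2 — Sum components: V_total = 122.9 - j104 V.
Step 3 — Convert to polar: |V_total| = 161 V, ∠V_total = -40.2°.

V_total = 161∠-40.2° V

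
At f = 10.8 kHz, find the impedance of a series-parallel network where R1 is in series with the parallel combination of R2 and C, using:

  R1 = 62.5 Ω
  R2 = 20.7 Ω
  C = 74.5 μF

Step 1 — Angular frequency: ω = 2π·f = 2π·1.08e+04 = 6.786e+04 rad/s.
Step 2 — Component impedances:
  R1: Z = R = 62.5 Ω
  R2: Z = R = 20.7 Ω
  C: Z = 1/(jωC) = -j/(ω·C) = 0 - j0.1978 Ω
Step 3 — Parallel branch: R2 || C = 1/(1/R2 + 1/C) = 0.00189 - j0.1978 Ω.
Step 4 — Series with R1: Z_total = R1 + (R2 || C) = 62.5 - j0.1978 Ω = 62.5∠-0.2° Ω.

Z = 62.5 - j0.1978 Ω = 62.5∠-0.2° Ω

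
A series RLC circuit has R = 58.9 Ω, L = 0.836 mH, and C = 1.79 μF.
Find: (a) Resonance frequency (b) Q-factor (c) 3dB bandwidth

Step 1 — Resonance: ω₀ = 1/√(LC) = 1/√(0.000836·1.79e-06) = 2.585e+04 rad/s.
Step 2 — f₀ = ω₀/(2π) = 4114 Hz.
Step 3 — Series Q: Q = ω₀L/R = 2.585e+04·0.000836/58.9 = 0.3669.
Step 4 — Bandwidth: Δω = ω₀/Q = 7.045e+04 rad/s; BW = Δω/(2π) = 1.121e+04 Hz.

(a) f₀ = 4114 Hz  (b) Q = 0.3669  (c) BW = 1.121e+04 Hz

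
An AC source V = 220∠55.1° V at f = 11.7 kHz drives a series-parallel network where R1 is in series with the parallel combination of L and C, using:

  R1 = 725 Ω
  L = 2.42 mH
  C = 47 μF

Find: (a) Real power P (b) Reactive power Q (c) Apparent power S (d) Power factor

Step 1 — Angular frequency: ω = 2π·f = 2π·1.17e+04 = 7.351e+04 rad/s.
Step 2 — Component impedances:
  R1: Z = R = 725 Ω
  L: Z = jωL = j·7.351e+04·0.00242 = 0 + j177.9 Ω
  C: Z = 1/(jωC) = -j/(ω·C) = 0 - j0.2894 Ω
Step 3 — Parallel branch: L || C = 1/(1/L + 1/C) = 0 - j0.2899 Ω.
Step 4 — Series with R1: Z_total = R1 + (L || C) = 725 - j0.2899 Ω = 725∠-0.0° Ω.
Step 5 — Source phasor: V = 220∠55.1° V = 125.9 + j180.4 V.
Step 6 — Current: I = V / Z = 0.1735 + j0.2489 A = 0.3034∠55.1° A.
Step 7 — Complex power: S = V·I* = 66.76 - j0.02669 VA.
Step 8 — Real power: P = Re(S) = 66.76 W.
Step 9 — Reactive power: Q = Im(S) = -0.02669 VAR.
Step 10 — Apparent power: |S| = 66.76 VA.
Step 11 — Power factor: PF = P/|S| = 1 (leading).

(a) P = 66.76 W  (b) Q = -0.02669 VAR  (c) S = 66.76 VA  (d) PF = 1 (leading)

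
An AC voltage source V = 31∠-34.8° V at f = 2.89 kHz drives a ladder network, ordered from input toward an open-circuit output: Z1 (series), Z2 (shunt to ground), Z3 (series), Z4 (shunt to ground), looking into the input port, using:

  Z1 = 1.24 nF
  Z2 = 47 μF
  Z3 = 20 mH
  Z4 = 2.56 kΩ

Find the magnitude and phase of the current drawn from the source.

Step 1 — Angular frequency: ω = 2π·f = 2π·2890 = 1.816e+04 rad/s.
Step 2 — Component impedances:
  Z1: Z = 1/(jωC) = -j/(ω·C) = 0 - j4.441e+04 Ω
  Z2: Z = 1/(jωC) = -j/(ω·C) = 0 - j1.172 Ω
  Z3: Z = jωL = j·1.816e+04·0.02 = 0 + j363.2 Ω
  Z4: Z = R = 2560 Ω
Step 3 — Ladder network (open output): work backward from the far end, alternating series and parallel combinations. Z_in = 0.0005258 - j4.441e+04 Ω = 4.441e+04∠-90.0° Ω.
Step 4 — Source phasor: V = 31∠-34.8° V = 25.46 - j17.69 V.
Step 5 — Ohm's law: I = V / Z_total = (25.46 - j17.69) / (0.0005258 - j4.441e+04) = 0.0003984 + j0.0005732 A.
Step 6 — Convert to polar: |I| = 0.000698 A, ∠I = 55.2°.

I = 0.000698∠55.2° A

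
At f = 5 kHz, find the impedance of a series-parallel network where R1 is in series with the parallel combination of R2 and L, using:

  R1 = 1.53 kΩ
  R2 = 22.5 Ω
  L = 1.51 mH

Step 1 — Angular frequency: ω = 2π·f = 2π·5000 = 3.142e+04 rad/s.
Step 2 — Component impedances:
  R1: Z = R = 1530 Ω
  R2: Z = R = 22.5 Ω
  L: Z = jωL = j·3.142e+04·0.00151 = 0 + j47.44 Ω
Step 3 — Parallel branch: R2 || L = 1/(1/R2 + 1/L) = 18.37 + j8.712 Ω.
Step 4 — Series with R1: Z_total = R1 + (R2 || L) = 1548 + j8.712 Ω = 1548∠0.3° Ω.

Z = 1548 + j8.712 Ω = 1548∠0.3° Ω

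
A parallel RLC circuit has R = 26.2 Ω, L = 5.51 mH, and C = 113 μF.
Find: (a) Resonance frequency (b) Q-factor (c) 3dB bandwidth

Step 1 — Resonance: ω₀ = 1/√(LC) = 1/√(0.00551·0.000113) = 1267 rad/s.
Step 2 — f₀ = ω₀/(2π) = 201.7 Hz.
Step 3 — Parallel Q: Q = R/(ω₀L) = 26.2/(1267·0.00551) = 3.752.
Step 4 — Bandwidth: Δω = ω₀/Q = 337.8 rad/s; BW = Δω/(2π) = 53.76 Hz.

(a) f₀ = 201.7 Hz  (b) Q = 3.752  (c) BW = 53.76 Hz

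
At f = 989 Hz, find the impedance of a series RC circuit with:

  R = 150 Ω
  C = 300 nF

Step 1 — Angular frequency: ω = 2π·f = 2π·989 = 6214 rad/s.
Step 2 — Component impedances:
  R: Z = R = 150 Ω
  C: Z = 1/(jωC) = -j/(ω·C) = 0 - j536.4 Ω
Step 3 — Series combination: Z_total = R + C = 150 - j536.4 Ω = 557∠-74.4° Ω.

Z = 150 - j536.4 Ω = 557∠-74.4° Ω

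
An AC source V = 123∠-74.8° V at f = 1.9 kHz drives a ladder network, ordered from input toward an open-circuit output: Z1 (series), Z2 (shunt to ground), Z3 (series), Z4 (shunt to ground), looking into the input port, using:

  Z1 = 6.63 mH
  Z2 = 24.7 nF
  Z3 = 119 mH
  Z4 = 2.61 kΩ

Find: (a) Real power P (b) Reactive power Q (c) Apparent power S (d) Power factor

Step 1 — Angular frequency: ω = 2π·f = 2π·1900 = 1.194e+04 rad/s.
Step 2 — Component impedances:
  Z1: Z = jωL = j·1.194e+04·0.00663 = 0 + j79.15 Ω
  Z2: Z = 1/(jωC) = -j/(ω·C) = 0 - j3391 Ω
  Z3: Z = jωL = j·1.194e+04·0.119 = 0 + j1421 Ω
  Z4: Z = R = 2610 Ω
Step 3 — Ladder network (open output): work backward from the far end, alternating series and parallel combinations. Z_in = 2807 - j1193 Ω = 3050∠-23.0° Ω.
Step 4 — Source phasor: V = 123∠-74.8° V = 32.25 - j118.7 V.
Step 5 — Current: I = V / Z = 0.02496 - j0.03168 A = 0.04033∠-51.8° A.
Step 6 — Complex power: S = V·I* = 4.566 - j1.941 VA.
Step 7 — Real power: P = Re(S) = 4.566 W.
Step 8 — Reactive power: Q = Im(S) = -1.941 VAR.
Step 9 — Apparent power: |S| = 4.961 VA.
Step 10 — Power factor: PF = P/|S| = 0.9203 (leading).

(a) P = 4.566 W  (b) Q = -1.941 VAR  (c) S = 4.961 VA  (d) PF = 0.9203 (leading)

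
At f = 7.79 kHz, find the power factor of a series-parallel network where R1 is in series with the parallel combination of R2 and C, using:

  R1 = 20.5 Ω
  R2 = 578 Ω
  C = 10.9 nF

Step 1 — Angular frequency: ω = 2π·f = 2π·7790 = 4.895e+04 rad/s.
Step 2 — Component impedances:
  R1: Z = R = 20.5 Ω
  R2: Z = R = 578 Ω
  C: Z = 1/(jωC) = -j/(ω·C) = 0 - j1874 Ω
Step 3 — Parallel branch: R2 || C = 1/(1/R2 + 1/C) = 527.8 - j162.8 Ω.
Step 4 — Series with R1: Z_total = R1 + (R2 || C) = 548.3 - j162.8 Ω = 572∠-16.5° Ω.
Step 5 — Power factor: PF = cos(φ) = Re(Z)/|Z| = 548.31/571.96 = 0.9587.
Step 6 — Type: Im(Z) = -162.8 ⇒ leading (phase φ = -16.5°).

PF = 0.9587 (leading, φ = -16.5°)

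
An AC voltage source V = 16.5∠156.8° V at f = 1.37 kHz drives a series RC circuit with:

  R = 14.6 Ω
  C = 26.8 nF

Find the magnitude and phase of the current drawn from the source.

Step 1 — Angular frequency: ω = 2π·f = 2π·1370 = 8608 rad/s.
Step 2 — Component impedances:
  R: Z = R = 14.6 Ω
  C: Z = 1/(jωC) = -j/(ω·C) = 0 - j4335 Ω
Step 3 — Series combination: Z_total = R + C = 14.6 - j4335 Ω = 4335∠-89.8° Ω.
Step 4 — Source phasor: V = 16.5∠156.8° V = -15.17 + j6.5 V.
Step 5 — Ohm's law: I = V / Z_total = (-15.17 + j6.5) / (14.6 - j4335) = -0.001511 - j0.003494 A.
Step 6 — Convert to polar: |I| = 0.003806 A, ∠I = -113.4°.

I = 0.003806∠-113.4° A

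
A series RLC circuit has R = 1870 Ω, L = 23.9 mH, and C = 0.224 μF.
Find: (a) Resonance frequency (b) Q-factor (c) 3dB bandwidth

Step 1 — Resonance: ω₀ = 1/√(LC) = 1/√(0.0239·2.24e-07) = 1.367e+04 rad/s.
Step 2 — f₀ = ω₀/(2π) = 2175 Hz.
Step 3 — Series Q: Q = ω₀L/R = 1.367e+04·0.0239/1870 = 0.1747.
Step 4 — Bandwidth: Δω = ω₀/Q = 7.824e+04 rad/s; BW = Δω/(2π) = 1.245e+04 Hz.

(a) f₀ = 2175 Hz  (b) Q = 0.1747  (c) BW = 1.245e+04 Hz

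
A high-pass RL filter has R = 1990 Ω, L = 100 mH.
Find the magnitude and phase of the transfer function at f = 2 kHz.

Step 1 — Angular frequency: ω = 2π·2000 = 1.257e+04 rad/s.
Step 2 — Transfer function: H(jω) = jωL/(R + jωL).
Step 3 — Numerator jωL = j·1257; denominator R + jωL = 1990 + j1257.
Step 4 — H = 0.2851 + j0.4515.
Step 5 — Magnitude: |H| = 0.5339 (-5.5 dB); phase: φ = 57.7°.

|H| = 0.5339 (-5.5 dB), φ = 57.7°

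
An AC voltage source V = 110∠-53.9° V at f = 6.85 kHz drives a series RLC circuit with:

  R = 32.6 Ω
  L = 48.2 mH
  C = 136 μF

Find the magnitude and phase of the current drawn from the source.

Step 1 — Angular frequency: ω = 2π·f = 2π·6850 = 4.304e+04 rad/s.
Step 2 — Component impedances:
  R: Z = R = 32.6 Ω
  L: Z = jωL = j·4.304e+04·0.0482 = 0 + j2075 Ω
  C: Z = 1/(jωC) = -j/(ω·C) = 0 - j0.1708 Ω
Step 3 — Series combination: Z_total = R + L + C = 32.6 + j2074 Ω = 2075∠89.1° Ω.
Step 4 — Source phasor: V = 110∠-53.9° V = 64.81 - j88.88 V.
Step 5 — Ohm's law: I = V / Z_total = (64.81 - j88.88) / (32.6 + j2074) = -0.04235 - j0.03191 A.
Step 6 — Convert to polar: |I| = 0.05302 A, ∠I = -143.0°.

I = 0.05302∠-143.0° A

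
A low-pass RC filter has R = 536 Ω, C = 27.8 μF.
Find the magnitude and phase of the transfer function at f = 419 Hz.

Step 1 — Angular frequency: ω = 2π·419 = 2633 rad/s.
Step 2 — Transfer function: H(jω) = 1/(1 + jωRC).
Step 3 — Denominator: 1 + jωRC = 1 + j·2633·536·2.78e-05 = 1 + j39.23.
Step 4 — H = 0.0006494 - j0.02548.
Step 5 — Magnitude: |H| = 0.02548 (-31.9 dB); phase: φ = -88.5°.

|H| = 0.02548 (-31.9 dB), φ = -88.5°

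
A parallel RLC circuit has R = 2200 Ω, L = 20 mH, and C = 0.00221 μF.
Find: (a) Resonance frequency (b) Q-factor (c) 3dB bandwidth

Step 1 — Resonance: ω₀ = 1/√(LC) = 1/√(0.02·2.21e-09) = 1.504e+05 rad/s.
Step 2 — f₀ = ω₀/(2π) = 2.394e+04 Hz.
Step 3 — Parallel Q: Q = R/(ω₀L) = 2200/(1.504e+05·0.02) = 0.7313.
Step 4 — Bandwidth: Δω = ω₀/Q = 2.057e+05 rad/s; BW = Δω/(2π) = 3.273e+04 Hz.

(a) f₀ = 2.394e+04 Hz  (b) Q = 0.7313  (c) BW = 3.273e+04 Hz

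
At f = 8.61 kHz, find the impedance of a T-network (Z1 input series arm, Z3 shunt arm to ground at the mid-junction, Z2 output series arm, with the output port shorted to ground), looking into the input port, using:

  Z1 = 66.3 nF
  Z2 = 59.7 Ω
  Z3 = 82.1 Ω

Step 1 — Angular frequency: ω = 2π·f = 2π·8610 = 5.41e+04 rad/s.
Step 2 — Component impedances:
  Z1: Z = 1/(jωC) = -j/(ω·C) = 0 - j278.8 Ω
  Z2: Z = R = 59.7 Ω
  Z3: Z = R = 82.1 Ω
Step 3 — With the output port shorted to ground, the output series arm Z2 runs from the junction to ground; the shunt arm Z3 also runs from the junction to ground. They appear in parallel: Z3 || Z2 = 34.57 Ω.
Step 4 — Series with input arm Z1: Z_in = Z1 + (Z3 || Z2) = 34.57 - j278.8 Ω = 280.9∠-82.9° Ω.

Z = 34.57 - j278.8 Ω = 280.9∠-82.9° Ω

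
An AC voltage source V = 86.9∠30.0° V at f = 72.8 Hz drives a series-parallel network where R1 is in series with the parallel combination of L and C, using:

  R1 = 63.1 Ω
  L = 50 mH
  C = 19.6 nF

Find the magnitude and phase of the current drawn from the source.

Step 1 — Angular frequency: ω = 2π·f = 2π·72.8 = 457.4 rad/s.
Step 2 — Component impedances:
  R1: Z = R = 63.1 Ω
  L: Z = jωL = j·457.4·0.05 = 0 + j22.87 Ω
  C: Z = 1/(jωC) = -j/(ω·C) = 0 - j1.115e+05 Ω
Step 3 — Parallel branch: L || C = 1/(1/L + 1/C) = 0 + j22.88 Ω.
Step 4 — Series with R1: Z_total = R1 + (L || C) = 63.1 + j22.88 Ω = 67.12∠19.9° Ω.
Step 5 — Source phasor: V = 86.9∠30.0° V = 75.26 + j43.45 V.
Step 6 — Ohm's law: I = V / Z_total = (75.26 + j43.45) / (63.1 + j22.88) = 1.275 + j0.2265 A.
Step 7 — Convert to polar: |I| = 1.295 A, ∠I = 10.1°.

I = 1.295∠10.1° A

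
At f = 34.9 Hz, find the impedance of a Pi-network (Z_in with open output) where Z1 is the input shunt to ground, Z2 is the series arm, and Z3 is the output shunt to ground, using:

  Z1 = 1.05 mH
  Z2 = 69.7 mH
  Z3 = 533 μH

Step 1 — Angular frequency: ω = 2π·f = 2π·34.9 = 219.3 rad/s.
Step 2 — Component impedances:
  Z1: Z = jωL = j·219.3·0.00105 = 0 + j0.2302 Ω
  Z2: Z = jωL = j·219.3·0.0697 = 0 + j15.28 Ω
  Z3: Z = jωL = j·219.3·0.000533 = 0 + j0.1169 Ω
Step 3 — With open output, the series arm Z2 and the output shunt Z3 appear in series to ground: Z2 + Z3 = 0 + j15.4 Ω.
Step 4 — Parallel with input shunt Z1: Z_in = Z1 || (Z2 + Z3) = 0 + j0.2269 Ω = 0.2269∠90.0° Ω.

Z = 0 + j0.2269 Ω = 0.2269∠90.0° Ω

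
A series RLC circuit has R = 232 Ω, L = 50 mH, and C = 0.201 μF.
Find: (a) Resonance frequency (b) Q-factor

Step 1 — Resonance condition Im(Z)=0 gives ω₀ = 1/√(LC).
Step 2 — ω₀ = 1/√(0.05·2.01e-07) = 9975 rad/s.
Step 3 — f₀ = ω₀/(2π) = 1588 Hz.
Step 4 — Series Q: Q = ω₀L/R = 9975·0.05/232 = 2.15.

(a) f₀ = 1588 Hz  (b) Q = 2.15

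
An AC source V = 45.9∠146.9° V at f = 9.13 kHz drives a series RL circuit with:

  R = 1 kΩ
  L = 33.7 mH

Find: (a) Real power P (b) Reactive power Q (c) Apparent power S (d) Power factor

Step 1 — Angular frequency: ω = 2π·f = 2π·9130 = 5.737e+04 rad/s.
Step 2 — Component impedances:
  R: Z = R = 1000 Ω
  L: Z = jωL = j·5.737e+04·0.0337 = 0 + j1933 Ω
Step 3 — Series combination: Z_total = R + L = 1000 + j1933 Ω = 2177∠62.6° Ω.
Step 4 — Source phasor: V = 45.9∠146.9° V = -38.45 + j25.07 V.
Step 5 — Current: I = V / Z = 0.002112 + j0.02098 A = 0.02109∠84.3° A.
Step 6 — Complex power: S = V·I* = 0.4447 + j0.8598 VA.
Step 7 — Real power: P = Re(S) = 0.4447 W.
Step 8 — Reactive power: Q = Im(S) = 0.8598 VAR.
Step 9 — Apparent power: |S| = 0.968 VA.
Step 10 — Power factor: PF = P/|S| = 0.4594 (lagging).

(a) P = 0.4447 W  (b) Q = 0.8598 VAR  (c) S = 0.968 VA  (d) PF = 0.4594 (lagging)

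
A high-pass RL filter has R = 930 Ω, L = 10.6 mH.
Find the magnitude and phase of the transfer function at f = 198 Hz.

Step 1 — Angular frequency: ω = 2π·198 = 1244 rad/s.
Step 2 — Transfer function: H(jω) = jωL/(R + jωL).
Step 3 — Numerator jωL = j·13.19; denominator R + jωL = 930 + j13.19.
Step 4 — H = 0.000201 + j0.01418.
Step 5 — Magnitude: |H| = 0.01418 (-37.0 dB); phase: φ = 89.2°.

|H| = 0.01418 (-37.0 dB), φ = 89.2°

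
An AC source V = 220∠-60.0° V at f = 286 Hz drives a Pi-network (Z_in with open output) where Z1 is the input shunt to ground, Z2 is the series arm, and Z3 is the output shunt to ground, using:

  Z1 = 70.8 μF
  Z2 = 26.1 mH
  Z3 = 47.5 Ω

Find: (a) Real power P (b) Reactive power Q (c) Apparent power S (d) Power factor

Step 1 — Angular frequency: ω = 2π·f = 2π·286 = 1797 rad/s.
Step 2 — Component impedances:
  Z1: Z = 1/(jωC) = -j/(ω·C) = 0 - j7.86 Ω
  Z2: Z = jωL = j·1797·0.0261 = 0 + j46.9 Ω
  Z3: Z = R = 47.5 Ω
Step 3 — With open output, the series arm Z2 and the output shunt Z3 appear in series to ground: Z2 + Z3 = 47.5 + j46.9 Ω.
Step 4 — Parallel with input shunt Z1: Z_in = Z1 || (Z2 + Z3) = 0.7762 - j8.498 Ω = 8.533∠-84.8° Ω.
Step 5 — Source phasor: V = 220∠-60.0° V = 110 - j190.5 V.
Step 6 — Current: I = V / Z = 23.41 + j10.81 A = 25.78∠24.8° A.
Step 7 — Complex power: S = V·I* = 515.9 - j5648 VA.
Step 8 — Real power: P = Re(S) = 515.9 W.
Step 9 — Reactive power: Q = Im(S) = -5648 VAR.
Step 10 — Apparent power: |S| = 5672 VA.
Step 11 — Power factor: PF = P/|S| = 0.09096 (leading).

(a) P = 515.9 W  (b) Q = -5648 VAR  (c) S = 5672 VA  (d) PF = 0.09096 (leading)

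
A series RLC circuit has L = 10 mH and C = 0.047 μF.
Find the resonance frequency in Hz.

Step 1 — Resonance condition Im(Z)=0 gives ω₀ = 1/√(LC).
Step 2 — ω₀ = 1/√(0.01·4.7e-08) = 4.613e+04 rad/s.
Step 3 — f₀ = ω₀/(2π) = 7341 Hz.

f₀ = 7341 Hz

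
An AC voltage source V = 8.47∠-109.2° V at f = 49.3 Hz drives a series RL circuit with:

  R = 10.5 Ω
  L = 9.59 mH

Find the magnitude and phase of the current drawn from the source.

Step 1 — Angular frequency: ω = 2π·f = 2π·49.3 = 309.8 rad/s.
Step 2 — Component impedances:
  R: Z = R = 10.5 Ω
  L: Z = jωL = j·309.8·0.00959 = 0 + j2.971 Ω
Step 3 — Series combination: Z_total = R + L = 10.5 + j2.971 Ω = 10.91∠15.8° Ω.
Step 4 — Source phasor: V = 8.47∠-109.2° V = -2.786 - j7.999 V.
Step 5 — Ohm's law: I = V / Z_total = (-2.786 - j7.999) / (10.5 + j2.971) = -0.4452 - j0.6358 A.
Step 6 — Convert to polar: |I| = 0.7762 A, ∠I = -125.0°.

I = 0.7762∠-125.0° A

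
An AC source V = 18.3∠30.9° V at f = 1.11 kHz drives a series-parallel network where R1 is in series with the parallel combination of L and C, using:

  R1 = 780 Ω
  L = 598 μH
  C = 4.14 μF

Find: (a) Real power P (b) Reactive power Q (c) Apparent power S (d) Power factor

Step 1 — Angular frequency: ω = 2π·f = 2π·1110 = 6974 rad/s.
Step 2 — Component impedances:
  R1: Z = R = 780 Ω
  L: Z = jωL = j·6974·0.000598 = 0 + j4.171 Ω
  C: Z = 1/(jωC) = -j/(ω·C) = 0 - j34.63 Ω
Step 3 — Parallel branch: L || C = 1/(1/L + 1/C) = 0 + j4.742 Ω.
Step 4 — Series with R1: Z_total = R1 + (L || C) = 780 + j4.742 Ω = 780∠0.3° Ω.
Step 5 — Source phasor: V = 18.3∠30.9° V = 15.7 + j9.398 V.
Step 6 — Current: I = V / Z = 0.0202 + j0.01193 A = 0.02346∠30.6° A.
Step 7 — Complex power: S = V·I* = 0.4293 + j0.00261 VA.
Step 8 — Real power: P = Re(S) = 0.4293 W.
Step 9 — Reactive power: Q = Im(S) = 0.00261 VAR.
Step 10 — Apparent power: |S| = 0.4293 VA.
Step 11 — Power factor: PF = P/|S| = 1 (lagging).

(a) P = 0.4293 W  (b) Q = 0.00261 VAR  (c) S = 0.4293 VA  (d) PF = 1 (lagging)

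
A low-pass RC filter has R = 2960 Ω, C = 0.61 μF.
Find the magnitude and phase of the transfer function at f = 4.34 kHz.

Step 1 — Angular frequency: ω = 2π·4340 = 2.727e+04 rad/s.
Step 2 — Transfer function: H(jω) = 1/(1 + jωRC).
Step 3 — Denominator: 1 + jωRC = 1 + j·2.727e+04·2960·6.1e-07 = 1 + j49.24.
Step 4 — H = 0.0004123 - j0.0203.
Step 5 — Magnitude: |H| = 0.02031 (-33.8 dB); phase: φ = -88.8°.

|H| = 0.02031 (-33.8 dB), φ = -88.8°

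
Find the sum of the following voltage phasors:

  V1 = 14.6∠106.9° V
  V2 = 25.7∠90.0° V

Step 1 — Convert each phasor to rectangular form:
  V1 = 14.6·(cos(106.9°) + j·sin(106.9°)) = -4.244 + j13.97 V
  V2 = 25.7·(cos(90.0°) + j·sin(90.0°)) = 0 + j25.7 V
Step 2 — Sum components: V_total = -4.244 + j39.67 V.
Step 3 — Convert to polar: |V_total| = 39.9 V, ∠V_total = 96.1°.

V_total = 39.9∠96.1° V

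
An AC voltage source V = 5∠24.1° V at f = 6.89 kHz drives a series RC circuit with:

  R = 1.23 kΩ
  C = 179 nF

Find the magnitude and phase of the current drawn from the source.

Step 1 — Angular frequency: ω = 2π·f = 2π·6890 = 4.329e+04 rad/s.
Step 2 — Component impedances:
  R: Z = R = 1230 Ω
  C: Z = 1/(jωC) = -j/(ω·C) = 0 - j129 Ω
Step 3 — Series combination: Z_total = R + C = 1230 - j129 Ω = 1237∠-6.0° Ω.
Step 4 — Source phasor: V = 5∠24.1° V = 4.564 + j2.042 V.
Step 5 — Ohm's law: I = V / Z_total = (4.564 + j2.042) / (1230 - j129) = 0.003498 + j0.002027 A.
Step 6 — Convert to polar: |I| = 0.004043 A, ∠I = 30.1°.

I = 0.004043∠30.1° A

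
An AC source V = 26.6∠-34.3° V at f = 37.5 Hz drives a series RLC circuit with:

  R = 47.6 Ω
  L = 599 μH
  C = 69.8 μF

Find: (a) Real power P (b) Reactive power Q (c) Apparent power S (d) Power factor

Step 1 — Angular frequency: ω = 2π·f = 2π·37.5 = 235.6 rad/s.
Step 2 — Component impedances:
  R: Z = R = 47.6 Ω
  L: Z = jωL = j·235.6·0.000599 = 0 + j0.1411 Ω
  C: Z = 1/(jωC) = -j/(ω·C) = 0 - j60.8 Ω
Step 3 — Series combination: Z_total = R + L + C = 47.6 - j60.66 Ω = 77.11∠-51.9° Ω.
Step 4 — Source phasor: V = 26.6∠-34.3° V = 21.97 - j14.99 V.
Step 5 — Current: I = V / Z = 0.3289 + j0.1042 A = 0.345∠17.6° A.
Step 6 — Complex power: S = V·I* = 5.665 - j7.219 VA.
Step 7 — Real power: P = Re(S) = 5.665 W.
Step 8 — Reactive power: Q = Im(S) = -7.219 VAR.
Step 9 — Apparent power: |S| = 9.176 VA.
Step 10 — Power factor: PF = P/|S| = 0.6173 (leading).

(a) P = 5.665 W  (b) Q = -7.219 VAR  (c) S = 9.176 VA  (d) PF = 0.6173 (leading)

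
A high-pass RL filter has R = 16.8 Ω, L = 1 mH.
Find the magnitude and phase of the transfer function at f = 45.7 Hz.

Step 1 — Angular frequency: ω = 2π·45.7 = 287.1 rad/s.
Step 2 — Transfer function: H(jω) = jωL/(R + jωL).
Step 3 — Numerator jωL = j·0.2871; denominator R + jωL = 16.8 + j0.2871.
Step 4 — H = 0.000292 + j0.01709.
Step 5 — Magnitude: |H| = 0.01709 (-35.3 dB); phase: φ = 89.0°.

|H| = 0.01709 (-35.3 dB), φ = 89.0°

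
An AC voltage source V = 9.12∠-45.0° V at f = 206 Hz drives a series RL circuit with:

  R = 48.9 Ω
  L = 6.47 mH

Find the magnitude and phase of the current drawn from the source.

Step 1 — Angular frequency: ω = 2π·f = 2π·206 = 1294 rad/s.
Step 2 — Component impedances:
  R: Z = R = 48.9 Ω
  L: Z = jωL = j·1294·0.00647 = 0 + j8.374 Ω
Step 3 — Series combination: Z_total = R + L = 48.9 + j8.374 Ω = 49.61∠9.7° Ω.
Step 4 — Source phasor: V = 9.12∠-45.0° V = 6.449 - j6.449 V.
Step 5 — Ohm's law: I = V / Z_total = (6.449 - j6.449) / (48.9 + j8.374) = 0.1062 - j0.1501 A.
Step 6 — Convert to polar: |I| = 0.1838 A, ∠I = -54.7°.

I = 0.1838∠-54.7° A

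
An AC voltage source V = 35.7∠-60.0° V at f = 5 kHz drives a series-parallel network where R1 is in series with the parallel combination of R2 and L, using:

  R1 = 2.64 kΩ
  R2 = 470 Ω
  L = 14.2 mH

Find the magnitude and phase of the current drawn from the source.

Step 1 — Angular frequency: ω = 2π·f = 2π·5000 = 3.142e+04 rad/s.
Step 2 — Component impedances:
  R1: Z = R = 2640 Ω
  R2: Z = R = 470 Ω
  L: Z = jωL = j·3.142e+04·0.0142 = 0 + j446.1 Ω
Step 3 — Parallel branch: R2 || L = 1/(1/R2 + 1/L) = 222.7 + j234.7 Ω.
Step 4 — Series with R1: Z_total = R1 + (R2 || L) = 2863 + j234.7 Ω = 2872∠4.7° Ω.
Step 5 — Source phasor: V = 35.7∠-60.0° V = 17.85 - j30.92 V.
Step 6 — Ohm's law: I = V / Z_total = (17.85 - j30.92) / (2863 + j234.7) = 0.005314 - j0.01124 A.
Step 7 — Convert to polar: |I| = 0.01243 A, ∠I = -64.7°.

I = 0.01243∠-64.7° A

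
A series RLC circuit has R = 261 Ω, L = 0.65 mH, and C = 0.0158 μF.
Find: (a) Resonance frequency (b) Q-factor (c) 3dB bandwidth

Step 1 — Resonance: ω₀ = 1/√(LC) = 1/√(0.00065·1.58e-08) = 3.12e+05 rad/s.
Step 2 — f₀ = ω₀/(2π) = 4.966e+04 Hz.
Step 3 — Series Q: Q = ω₀L/R = 3.12e+05·0.00065/261 = 0.7771.
Step 4 — Bandwidth: Δω = ω₀/Q = 4.015e+05 rad/s; BW = Δω/(2π) = 6.391e+04 Hz.

(a) f₀ = 4.966e+04 Hz  (b) Q = 0.7771  (c) BW = 6.391e+04 Hz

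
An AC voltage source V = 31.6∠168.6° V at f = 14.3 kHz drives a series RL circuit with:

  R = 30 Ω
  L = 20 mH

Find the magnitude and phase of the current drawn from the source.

Step 1 — Angular frequency: ω = 2π·f = 2π·1.43e+04 = 8.985e+04 rad/s.
Step 2 — Component impedances:
  R: Z = R = 30 Ω
  L: Z = jωL = j·8.985e+04·0.02 = 0 + j1797 Ω
Step 3 — Series combination: Z_total = R + L = 30 + j1797 Ω = 1797∠89.0° Ω.
Step 4 — Source phasor: V = 31.6∠168.6° V = -30.98 + j6.246 V.
Step 5 — Ohm's law: I = V / Z_total = (-30.98 + j6.246) / (30 + j1797) = 0.003187 + j0.01729 A.
Step 6 — Convert to polar: |I| = 0.01758 A, ∠I = 79.6°.

I = 0.01758∠79.6° A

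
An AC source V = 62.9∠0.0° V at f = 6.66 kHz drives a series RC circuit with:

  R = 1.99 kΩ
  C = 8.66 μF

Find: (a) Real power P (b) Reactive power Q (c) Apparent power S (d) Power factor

Step 1 — Angular frequency: ω = 2π·f = 2π·6660 = 4.185e+04 rad/s.
Step 2 — Component impedances:
  R: Z = R = 1990 Ω
  C: Z = 1/(jωC) = -j/(ω·C) = 0 - j2.759 Ω
Step 3 — Series combination: Z_total = R + C = 1990 - j2.759 Ω = 1990∠-0.1° Ω.
Step 4 — Source phasor: V = 62.9∠0.0° V = 62.9 V.
Step 5 — Current: I = V / Z = 0.03161 + j4.383e-05 A = 0.03161∠0.1° A.
Step 6 — Complex power: S = V·I* = 1.988 - j0.002757 VA.
Step 7 — Real power: P = Re(S) = 1.988 W.
Step 8 — Reactive power: Q = Im(S) = -0.002757 VAR.
Step 9 — Apparent power: |S| = 1.988 VA.
Step 10 — Power factor: PF = P/|S| = 1 (leading).

(a) P = 1.988 W  (b) Q = -0.002757 VAR  (c) S = 1.988 VA  (d) PF = 1 (leading)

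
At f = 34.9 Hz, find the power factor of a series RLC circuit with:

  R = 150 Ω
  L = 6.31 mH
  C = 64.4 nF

Step 1 — Angular frequency: ω = 2π·f = 2π·34.9 = 219.3 rad/s.
Step 2 — Component impedances:
  R: Z = R = 150 Ω
  L: Z = jωL = j·219.3·0.00631 = 0 + j1.384 Ω
  C: Z = 1/(jωC) = -j/(ω·C) = 0 - j7.081e+04 Ω
Step 3 — Series combination: Z_total = R + L + C = 150 - j7.081e+04 Ω = 7.081e+04∠-89.9° Ω.
Step 4 — Power factor: PF = cos(φ) = Re(Z)/|Z| = 150/7.081e+04 = 0.002118.
Step 5 — Type: Im(Z) = -7.081e+04 ⇒ leading (phase φ = -89.9°).

PF = 0.002118 (leading, φ = -89.9°)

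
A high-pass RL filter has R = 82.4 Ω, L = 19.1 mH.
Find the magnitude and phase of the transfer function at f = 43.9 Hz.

Step 1 — Angular frequency: ω = 2π·43.9 = 275.8 rad/s.
Step 2 — Transfer function: H(jω) = jωL/(R + jωL).
Step 3 — Numerator jωL = j·5.268; denominator R + jωL = 82.4 + j5.268.
Step 4 — H = 0.004071 + j0.06368.
Step 5 — Magnitude: |H| = 0.06381 (-23.9 dB); phase: φ = 86.3°.

|H| = 0.06381 (-23.9 dB), φ = 86.3°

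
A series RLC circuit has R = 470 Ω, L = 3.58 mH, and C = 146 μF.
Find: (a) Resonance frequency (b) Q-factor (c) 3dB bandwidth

Step 1 — Resonance condition Im(Z)=0 gives ω₀ = 1/√(LC).
Step 2 — ω₀ = 1/√(0.00358·0.000146) = 1383 rad/s.
Step 3 — f₀ = ω₀/(2π) = 220.1 Hz.
Step 4 — Series Q: Q = ω₀L/R = 1383·0.00358/470 = 0.01054.
Step 5 — 3dB bandwidth: Δω = ω₀/Q = 1.313e+05 rad/s; BW = Δω/(2π) = 2.089e+04 Hz.

(a) f₀ = 220.1 Hz  (b) Q = 0.01054  (c) BW = 2.089e+04 Hz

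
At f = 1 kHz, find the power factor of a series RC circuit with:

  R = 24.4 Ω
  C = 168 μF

Step 1 — Angular frequency: ω = 2π·f = 2π·1000 = 6283 rad/s.
Step 2 — Component impedances:
  R: Z = R = 24.4 Ω
  C: Z = 1/(jωC) = -j/(ω·C) = 0 - j0.9474 Ω
Step 3 — Series combination: Z_total = R + C = 24.4 - j0.9474 Ω = 24.42∠-2.2° Ω.
Step 4 — Power factor: PF = cos(φ) = Re(Z)/|Z| = 24.4/24.42 = 0.9992.
Step 5 — Type: Im(Z) = -0.9474 ⇒ leading (phase φ = -2.2°).

PF = 0.9992 (leading, φ = -2.2°)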